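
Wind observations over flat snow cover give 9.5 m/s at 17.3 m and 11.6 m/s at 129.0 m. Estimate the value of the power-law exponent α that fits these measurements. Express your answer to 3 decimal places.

Power law: V₂/V₁ = (z₂/z₁)^α ⇒ α = ln(V₂/V₁) / ln(z₂/z₁)
α = ln(11.6/9.5) / ln(129.0/17.3) = ln(1.2211) / ln(7.4566)
  = 0.19971 / 2.00911 = 0.09940

α ≈ 0.099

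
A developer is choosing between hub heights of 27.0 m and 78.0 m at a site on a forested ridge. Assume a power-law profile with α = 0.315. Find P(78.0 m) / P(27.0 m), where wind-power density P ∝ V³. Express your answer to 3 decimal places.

Speed ratio: V_B/V_A = (z_B/z_A)^α = (78.0/27.0)^0.315 = (2.8889)^0.315 = 1.39679
Power-density ratio: P_B/P_A = (V_B/V_A)³ = (1.39679)³ = 2.72515

2.725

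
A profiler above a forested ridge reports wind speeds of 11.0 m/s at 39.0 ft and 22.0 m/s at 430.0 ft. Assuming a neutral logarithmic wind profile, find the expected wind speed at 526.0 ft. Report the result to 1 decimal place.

Log law: V ∝ ln(z/z₀). From the pair, with r = V₁/V₂ = 0.50000,
ln z₀ = (ln z₁ − r·ln z₂)/(1 − r) = (3.6636 − 0.50000×6.0638)/0.50000 = 1.2633 → z₀ = 3.537 ft
V₃ = V₁ · ln(z₃/z₀)/ln(z₁/z₀) = 11.0 × 5.0020/2.4002 = 22.9235 m/s

22.9 m/s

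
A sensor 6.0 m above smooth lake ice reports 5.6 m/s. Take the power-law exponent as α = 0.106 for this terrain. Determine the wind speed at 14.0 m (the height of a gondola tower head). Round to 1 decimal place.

Power-law profile: V₂ = V₁ · (z₂/z₁)^α
V₂ = 5.6 × (14.0/6.0)^0.106 = 5.6 × (2.3333)^0.106
    = 5.6 × 1.0940 = 6.1262 m/s

6.1 m/s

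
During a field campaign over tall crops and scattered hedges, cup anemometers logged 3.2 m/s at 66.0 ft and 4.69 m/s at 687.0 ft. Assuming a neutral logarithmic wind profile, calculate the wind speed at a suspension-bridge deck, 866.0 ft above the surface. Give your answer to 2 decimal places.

Log law: V ∝ ln(z/z₀). From the pair, with r = V₁/V₂ = 0.68230,
ln z₀ = (ln z₁ − r·ln z₂)/(1 − r) = (4.1897 − 0.68230×6.5323)/0.31770 = -0.8416 → z₀ = 0.4310 ft
V₃ = V₁ · ln(z₃/z₀)/ln(z₁/z₀) = 3.2 × 7.6055/5.0313 = 4.8373 m/s

4.84 m/s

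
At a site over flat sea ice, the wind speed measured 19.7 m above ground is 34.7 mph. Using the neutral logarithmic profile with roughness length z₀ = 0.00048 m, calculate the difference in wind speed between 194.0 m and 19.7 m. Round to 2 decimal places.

7.47 mph

Log law: V₂ = V₁ · ln(z₂/z₀)/ln(z₁/z₀) = 34.7 × 12.9096/10.6223 = 42.1717 mph
ΔV = 42.1717 − 34.7 = 7.4717 mph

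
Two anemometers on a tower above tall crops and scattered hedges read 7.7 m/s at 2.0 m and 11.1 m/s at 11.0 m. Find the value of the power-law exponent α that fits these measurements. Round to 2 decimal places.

Power law: V₂/V₁ = (z₂/z₁)^α ⇒ α = ln(V₂/V₁) / ln(z₂/z₁)
α = ln(11.1/7.7) / ln(11.0/2.0) = ln(1.4416) / ln(5.5000)
  = 0.36572 / 1.70475 = 0.21453

α ≈ 0.21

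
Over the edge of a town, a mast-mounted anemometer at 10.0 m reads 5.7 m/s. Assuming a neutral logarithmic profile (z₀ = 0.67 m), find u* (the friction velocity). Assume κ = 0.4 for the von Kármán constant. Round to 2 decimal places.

Log law: V(z) = (u*/κ) · ln(z/z₀) ⇒ u* = κ · V / ln(z/z₀)
u* = 0.4 × 5.7 / ln(10.0/0.67) = 0.4 × 5.7 / 2.7031
   = 2.2800 / 2.7031 = 0.8435 m/s

u* ≈ 0.84 m/s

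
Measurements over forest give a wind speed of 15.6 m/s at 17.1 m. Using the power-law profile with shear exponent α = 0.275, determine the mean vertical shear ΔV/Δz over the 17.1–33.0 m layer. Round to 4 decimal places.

Power law: V₂ = V₁ · (z₂/z₁)^α = 15.6 × (1.9298)^0.275 = 18.6914 m/s
ΔV/Δz = (18.6914 − 15.6)/(33.0 − 17.1) = 3.0914/15.9000 = 0.19443 m/s/m

0.1944 m/s/m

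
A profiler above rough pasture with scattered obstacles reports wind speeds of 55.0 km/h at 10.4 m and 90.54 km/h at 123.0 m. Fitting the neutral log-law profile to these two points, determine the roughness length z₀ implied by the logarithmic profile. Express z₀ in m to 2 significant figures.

Log law: V(z) ∝ ln(z/z₀). With r = V₁/V₂ = 55.0/90.54 = 0.60747,
r · ln(z₂/z₀) = ln(z₁/z₀) ⇒ ln z₀ = (ln z₁ − r·ln z₂)/(1 − r)
ln z₀ = (2.34181 − 0.60747×4.81218) / 0.39253 = -1.4812
z₀ = exp(-1.4812) = 0.2274 m

z₀ ≈ 0.23 m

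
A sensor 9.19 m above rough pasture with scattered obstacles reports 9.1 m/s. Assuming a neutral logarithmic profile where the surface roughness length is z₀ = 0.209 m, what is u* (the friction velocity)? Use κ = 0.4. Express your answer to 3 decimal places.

Log law: V(z) = (u*/κ) · ln(z/z₀) ⇒ u* = κ · V / ln(z/z₀)
u* = 0.4 × 9.1 / ln(9.19/0.209) = 0.4 × 9.1 / 3.7835
   = 3.6400 / 3.7835 = 0.9621 m/s

u* ≈ 0.962 m/s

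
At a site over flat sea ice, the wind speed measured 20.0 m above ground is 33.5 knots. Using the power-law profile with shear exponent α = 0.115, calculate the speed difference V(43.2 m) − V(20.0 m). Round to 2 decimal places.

3.10 knots

Power law: V₂ = V₁ · (z₂/z₁)^α = 33.5 × (2.1600)^0.115 = 36.6022 knots
ΔV = 36.6022 − 33.5 = 3.1022 knots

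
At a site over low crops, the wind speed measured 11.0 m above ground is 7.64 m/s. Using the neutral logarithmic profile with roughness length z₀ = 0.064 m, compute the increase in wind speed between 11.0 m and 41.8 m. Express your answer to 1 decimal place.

2.0 m/s

Log law: V₂ = V₁ · ln(z₂/z₀)/ln(z₁/z₀) = 7.64 × 6.4818/5.1468 = 9.6217 m/s
ΔV = 9.6217 − 7.64 = 1.9817 m/s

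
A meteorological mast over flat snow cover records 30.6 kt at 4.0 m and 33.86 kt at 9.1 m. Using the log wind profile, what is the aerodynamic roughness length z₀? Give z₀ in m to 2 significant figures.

Log law: V(z) ∝ ln(z/z₀). With r = V₁/V₂ = 30.6/33.86 = 0.90372,
r · ln(z₂/z₀) = ln(z₁/z₀) ⇒ ln z₀ = (ln z₁ − r·ln z₂)/(1 − r)
ln z₀ = (1.38629 − 0.90372×2.20827) / 0.09628 = -6.3292
z₀ = exp(-6.3292) = 0.001783 m

z₀ ≈ 0.0018 m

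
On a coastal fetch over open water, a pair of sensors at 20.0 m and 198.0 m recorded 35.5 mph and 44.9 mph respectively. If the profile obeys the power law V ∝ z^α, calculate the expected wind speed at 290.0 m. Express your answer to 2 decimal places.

46.69 mph

First find α: α = ln(V₂/V₁)/ln(z₂/z₁) = ln(44.9/35.5)/ln(198.0/20.0) = 0.23491/2.29253 = 0.1025
Extrapolate from 198.0 m to 290.0 m: V₃ = 44.9 × (290.0/198.0)^0.1025 = 44.9 × 1.0399 = 46.6905 mph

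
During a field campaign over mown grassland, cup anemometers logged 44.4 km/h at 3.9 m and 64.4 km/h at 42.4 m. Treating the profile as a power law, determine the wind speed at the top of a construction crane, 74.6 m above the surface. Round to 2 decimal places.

70.33 km/h

First find α: α = ln(V₂/V₁)/ln(z₂/z₁) = ln(64.4/44.4)/ln(42.4/3.9) = 0.37187/2.38617 = 0.1558
Extrapolate from 42.4 m to 74.6 m: V₃ = 64.4 × (74.6/42.4)^0.1558 = 64.4 × 1.0920 = 70.3277 km/h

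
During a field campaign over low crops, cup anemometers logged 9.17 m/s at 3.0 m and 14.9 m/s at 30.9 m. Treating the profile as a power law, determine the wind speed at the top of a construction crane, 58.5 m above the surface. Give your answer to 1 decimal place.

First find α: α = ln(V₂/V₁)/ln(z₂/z₁) = ln(14.9/9.17)/ln(30.9/3.0) = 0.48542/2.33214 = 0.2081
Extrapolate from 30.9 m to 58.5 m: V₃ = 14.9 × (58.5/30.9)^0.2081 = 14.9 × 1.1421 = 17.0170 m/s

17.0 m/s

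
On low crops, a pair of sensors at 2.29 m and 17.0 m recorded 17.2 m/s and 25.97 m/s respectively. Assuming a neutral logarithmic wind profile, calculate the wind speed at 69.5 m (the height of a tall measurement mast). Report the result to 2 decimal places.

32.13 m/s

Log law: V ∝ ln(z/z₀). From the pair, with r = V₁/V₂ = 0.66230,
ln z₀ = (ln z₁ − r·ln z₂)/(1 − r) = (0.8286 − 0.66230×2.8332)/0.33770 = -3.1031 → z₀ = 0.04491 m
V₃ = V₁ · ln(z₃/z₀)/ln(z₁/z₀) = 17.2 × 7.3444/3.9316 = 32.1302 m/s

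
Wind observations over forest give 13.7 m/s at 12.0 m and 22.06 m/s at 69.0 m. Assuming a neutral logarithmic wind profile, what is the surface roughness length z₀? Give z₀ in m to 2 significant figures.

z₀ ≈ 0.68 m

Log law: V(z) ∝ ln(z/z₀). With r = V₁/V₂ = 13.7/22.06 = 0.62103,
r · ln(z₂/z₀) = ln(z₁/z₀) ⇒ ln z₀ = (ln z₁ − r·ln z₂)/(1 − r)
ln z₀ = (2.48491 − 0.62103×4.23411) / 0.37897 = -0.3816
z₀ = exp(-0.3816) = 0.6828 m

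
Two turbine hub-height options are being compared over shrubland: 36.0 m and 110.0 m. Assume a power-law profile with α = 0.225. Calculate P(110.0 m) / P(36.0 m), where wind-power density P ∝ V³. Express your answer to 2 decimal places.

2.13

Speed ratio: V_B/V_A = (z_B/z_A)^α = (110.0/36.0)^0.225 = (3.0556)^0.225 = 1.28572
Power-density ratio: P_B/P_A = (V_B/V_A)³ = (1.28572)³ = 2.12538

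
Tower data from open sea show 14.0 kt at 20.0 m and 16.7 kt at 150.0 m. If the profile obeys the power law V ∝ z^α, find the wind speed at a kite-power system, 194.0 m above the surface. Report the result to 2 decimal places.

First find α: α = ln(V₂/V₁)/ln(z₂/z₁) = ln(16.7/14.0)/ln(150.0/20.0) = 0.17635/2.01490 = 0.0875
Extrapolate from 150.0 m to 194.0 m: V₃ = 16.7 × (194.0/150.0)^0.0875 = 16.7 × 1.0228 = 17.0802 kt

17.08 kt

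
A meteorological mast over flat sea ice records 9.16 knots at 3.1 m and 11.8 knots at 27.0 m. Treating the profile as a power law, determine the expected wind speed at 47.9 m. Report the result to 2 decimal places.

First find α: α = ln(V₂/V₁)/ln(z₂/z₁) = ln(11.8/9.16)/ln(27.0/3.1) = 0.25325/2.16443 = 0.1170
Extrapolate from 27.0 m to 47.9 m: V₃ = 11.8 × (47.9/27.0)^0.1170 = 11.8 × 1.0694 = 12.6187 knots

12.62 knots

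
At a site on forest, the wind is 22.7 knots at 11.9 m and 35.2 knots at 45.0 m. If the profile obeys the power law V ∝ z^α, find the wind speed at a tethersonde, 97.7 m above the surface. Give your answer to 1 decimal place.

First find α: α = ln(V₂/V₁)/ln(z₂/z₁) = ln(35.2/22.7)/ln(45.0/11.9) = 0.43868/1.33012 = 0.3298
Extrapolate from 45.0 m to 97.7 m: V₃ = 35.2 × (97.7/45.0)^0.3298 = 35.2 × 1.2913 = 45.4550 knots

45.5 knots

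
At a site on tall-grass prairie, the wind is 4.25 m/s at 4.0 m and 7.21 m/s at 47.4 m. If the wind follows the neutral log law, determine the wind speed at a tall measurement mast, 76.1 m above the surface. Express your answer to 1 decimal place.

Log law: V ∝ ln(z/z₀). From the pair, with r = V₁/V₂ = 0.58946,
ln z₀ = (ln z₁ − r·ln z₂)/(1 − r) = (1.3863 − 0.58946×3.8586)/0.41054 = -2.1635 → z₀ = 0.1149 m
V₃ = V₁ · ln(z₃/z₀)/ln(z₁/z₀) = 4.25 × 6.4955/3.5498 = 7.7768 m/s

7.8 m/s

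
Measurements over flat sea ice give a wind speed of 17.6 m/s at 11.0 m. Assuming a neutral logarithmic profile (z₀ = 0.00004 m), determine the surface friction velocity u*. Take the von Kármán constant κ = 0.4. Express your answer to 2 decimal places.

Log law: V(z) = (u*/κ) · ln(z/z₀) ⇒ u* = κ · V / ln(z/z₀)
u* = 0.4 × 17.6 / ln(11.0/0.00004) = 0.4 × 17.6 / 12.5245
   = 7.0400 / 12.5245 = 0.5621 m/s

u* ≈ 0.56 m/s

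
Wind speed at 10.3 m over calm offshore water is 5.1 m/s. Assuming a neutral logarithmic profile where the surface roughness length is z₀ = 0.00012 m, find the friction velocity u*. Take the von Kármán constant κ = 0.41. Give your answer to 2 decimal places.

u* ≈ 0.18 m/s

Log law: V(z) = (u*/κ) · ln(z/z₀) ⇒ u* = κ · V / ln(z/z₀)
u* = 0.41 × 5.1 / ln(10.3/0.00012) = 0.41 × 5.1 / 11.3602
   = 2.0910 / 11.3602 = 0.1841 m/s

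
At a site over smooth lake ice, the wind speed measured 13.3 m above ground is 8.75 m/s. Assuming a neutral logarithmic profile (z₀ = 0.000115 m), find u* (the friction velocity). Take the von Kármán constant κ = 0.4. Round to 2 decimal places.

u* ≈ 0.30 m/s

Log law: V(z) = (u*/κ) · ln(z/z₀) ⇒ u* = κ · V / ln(z/z₀)
u* = 0.4 × 8.75 / ln(13.3/0.000115) = 0.4 × 8.75 / 11.6583
   = 3.5000 / 11.6583 = 0.3002 m/s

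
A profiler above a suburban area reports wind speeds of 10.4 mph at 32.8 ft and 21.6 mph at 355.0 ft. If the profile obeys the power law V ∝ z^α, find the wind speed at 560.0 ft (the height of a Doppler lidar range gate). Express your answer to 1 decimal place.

First find α: α = ln(V₂/V₁)/ln(z₂/z₁) = ln(21.6/10.4)/ln(355.0/32.8) = 0.73089/2.38169 = 0.3069
Extrapolate from 355.0 ft to 560.0 ft: V₃ = 21.6 × (560.0/355.0)^0.3069 = 21.6 × 1.1501 = 24.8430 mph

24.8 mph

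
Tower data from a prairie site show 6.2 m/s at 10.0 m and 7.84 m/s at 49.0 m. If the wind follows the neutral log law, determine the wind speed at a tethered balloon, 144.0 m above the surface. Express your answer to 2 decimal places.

Log law: V ∝ ln(z/z₀). From the pair, with r = V₁/V₂ = 0.79082,
ln z₀ = (ln z₁ − r·ln z₂)/(1 − r) = (2.3026 − 0.79082×3.8918)/0.20918 = -3.7055 → z₀ = 0.02459 m
V₃ = V₁ · ln(z₃/z₀)/ln(z₁/z₀) = 6.2 × 8.6753/6.0081 = 8.9524 m/s

8.95 m/s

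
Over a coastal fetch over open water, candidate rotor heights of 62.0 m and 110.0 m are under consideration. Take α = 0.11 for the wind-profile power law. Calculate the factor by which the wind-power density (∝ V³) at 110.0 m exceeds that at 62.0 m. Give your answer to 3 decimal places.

Speed ratio: V_B/V_A = (z_B/z_A)^α = (110.0/62.0)^0.11 = (1.7742)^0.11 = 1.06510
Power-density ratio: P_B/P_A = (V_B/V_A)³ = (1.06510)³ = 1.20829

1.208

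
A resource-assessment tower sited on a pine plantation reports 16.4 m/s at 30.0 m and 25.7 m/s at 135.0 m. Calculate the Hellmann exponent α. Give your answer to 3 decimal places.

α ≈ 0.299

Power law: V₂/V₁ = (z₂/z₁)^α ⇒ α = ln(V₂/V₁) / ln(z₂/z₁)
α = ln(25.7/16.4) / ln(135.0/30.0) = ln(1.5671) / ln(4.5000)
  = 0.44921 / 1.50408 = 0.29866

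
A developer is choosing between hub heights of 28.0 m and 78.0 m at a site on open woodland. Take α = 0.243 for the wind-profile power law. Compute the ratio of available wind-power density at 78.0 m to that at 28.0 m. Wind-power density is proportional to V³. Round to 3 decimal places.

2.110

Speed ratio: V_B/V_A = (z_B/z_A)^α = (78.0/28.0)^0.243 = (2.7857)^0.243 = 1.28268
Power-density ratio: P_B/P_A = (V_B/V_A)³ = (1.28268)³ = 2.11037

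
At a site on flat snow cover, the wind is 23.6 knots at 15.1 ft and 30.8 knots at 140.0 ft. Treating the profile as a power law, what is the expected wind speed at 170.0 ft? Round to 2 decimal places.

31.52 knots

First find α: α = ln(V₂/V₁)/ln(z₂/z₁) = ln(30.8/23.6)/ln(140.0/15.1) = 0.26627/2.22695 = 0.1196
Extrapolate from 140.0 ft to 170.0 ft: V₃ = 30.8 × (170.0/140.0)^0.1196 = 30.8 × 1.0235 = 31.5234 knots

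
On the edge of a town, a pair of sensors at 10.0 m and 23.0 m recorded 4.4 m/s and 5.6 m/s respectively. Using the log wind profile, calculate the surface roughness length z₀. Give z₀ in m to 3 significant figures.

z₀ ≈ 0.472 m

Log law: V(z) ∝ ln(z/z₀). With r = V₁/V₂ = 4.4/5.6 = 0.78571,
r · ln(z₂/z₀) = ln(z₁/z₀) ⇒ ln z₀ = (ln z₁ − r·ln z₂)/(1 − r)
ln z₀ = (2.30259 − 0.78571×3.13549) / 0.21429 = -0.7514
z₀ = exp(-0.7514) = 0.4717 m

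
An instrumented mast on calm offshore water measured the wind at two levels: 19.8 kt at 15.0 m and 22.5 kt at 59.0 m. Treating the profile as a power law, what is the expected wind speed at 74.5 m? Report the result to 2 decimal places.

23.00 kt

First find α: α = ln(V₂/V₁)/ln(z₂/z₁) = ln(22.5/19.8)/ln(59.0/15.0) = 0.12783/1.36949 = 0.0933
Extrapolate from 59.0 m to 74.5 m: V₃ = 22.5 × (74.5/59.0)^0.0933 = 22.5 × 1.0220 = 22.9953 kt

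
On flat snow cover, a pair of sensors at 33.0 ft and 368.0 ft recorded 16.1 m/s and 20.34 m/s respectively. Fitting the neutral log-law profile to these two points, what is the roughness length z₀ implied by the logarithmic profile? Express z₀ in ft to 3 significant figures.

Log law: V(z) ∝ ln(z/z₀). With r = V₁/V₂ = 16.1/20.34 = 0.79154,
r · ln(z₂/z₀) = ln(z₁/z₀) ⇒ ln z₀ = (ln z₁ − r·ln z₂)/(1 − r)
ln z₀ = (3.49651 − 0.79154×5.90808) / 0.20846 = -5.6607
z₀ = exp(-5.6607) = 0.003480 ft

z₀ ≈ 0.00348 ft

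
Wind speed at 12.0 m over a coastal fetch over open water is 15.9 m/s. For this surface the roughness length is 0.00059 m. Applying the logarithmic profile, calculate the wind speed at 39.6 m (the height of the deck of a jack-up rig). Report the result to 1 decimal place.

17.8 m/s

Log law: V(z) ∝ ln(z/z₀), so V₂/V₁ = ln(z₂/z₀) / ln(z₁/z₀).
ln(39.6/0.00059) = 11.1142, ln(12.0/0.00059) = 9.9203
V₂ = 15.9 × 11.1142/9.9203 = 15.9 × 1.1204 = 17.8136 m/s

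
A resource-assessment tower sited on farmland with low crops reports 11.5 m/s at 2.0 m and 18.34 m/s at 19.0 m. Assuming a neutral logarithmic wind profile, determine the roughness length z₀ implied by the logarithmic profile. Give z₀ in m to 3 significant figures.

Log law: V(z) ∝ ln(z/z₀). With r = V₁/V₂ = 11.5/18.34 = 0.62704,
r · ln(z₂/z₀) = ln(z₁/z₀) ⇒ ln z₀ = (ln z₁ − r·ln z₂)/(1 − r)
ln z₀ = (0.69315 − 0.62704×2.94444) / 0.37296 = -3.0919
z₀ = exp(-3.0919) = 0.04541 m

z₀ ≈ 0.0454 m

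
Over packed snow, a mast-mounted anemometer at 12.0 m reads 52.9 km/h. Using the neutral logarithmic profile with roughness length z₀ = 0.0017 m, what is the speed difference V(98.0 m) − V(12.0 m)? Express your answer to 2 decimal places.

Log law: V₂ = V₁ · ln(z₂/z₀)/ln(z₁/z₀) = 52.9 × 10.9621/8.8620 = 65.4359 km/h
ΔV = 65.4359 − 52.9 = 12.5359 km/h

12.54 km/h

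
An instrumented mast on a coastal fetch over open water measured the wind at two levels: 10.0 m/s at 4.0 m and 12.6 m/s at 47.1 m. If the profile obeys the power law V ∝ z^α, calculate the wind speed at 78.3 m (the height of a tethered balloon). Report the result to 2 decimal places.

13.21 m/s

First find α: α = ln(V₂/V₁)/ln(z₂/z₁) = ln(12.6/10.0)/ln(47.1/4.0) = 0.23111/2.46598 = 0.0937
Extrapolate from 47.1 m to 78.3 m: V₃ = 12.6 × (78.3/47.1)^0.0937 = 12.6 × 1.0488 = 13.2147 m/s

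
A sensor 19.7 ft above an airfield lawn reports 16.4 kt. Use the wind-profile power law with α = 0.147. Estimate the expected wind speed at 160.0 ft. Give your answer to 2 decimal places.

22.31 kt

Power-law profile: V₂ = V₁ · (z₂/z₁)^α
V₂ = 16.4 × (160.0/19.7)^0.147 = 16.4 × (8.1218)^0.147
    = 16.4 × 1.3606 = 22.3133 kt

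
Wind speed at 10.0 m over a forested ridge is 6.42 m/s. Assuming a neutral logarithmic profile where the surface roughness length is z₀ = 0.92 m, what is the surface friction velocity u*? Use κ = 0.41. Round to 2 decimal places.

u* ≈ 1.10 m/s

Log law: V(z) = (u*/κ) · ln(z/z₀) ⇒ u* = κ · V / ln(z/z₀)
u* = 0.41 × 6.42 / ln(10.0/0.92) = 0.41 × 6.42 / 2.3860
   = 2.6322 / 2.3860 = 1.1032 m/s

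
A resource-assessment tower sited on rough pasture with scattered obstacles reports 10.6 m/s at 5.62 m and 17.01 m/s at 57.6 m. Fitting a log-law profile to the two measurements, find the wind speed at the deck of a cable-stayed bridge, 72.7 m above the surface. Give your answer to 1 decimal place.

17.7 m/s

Log law: V ∝ ln(z/z₀). From the pair, with r = V₁/V₂ = 0.62316,
ln z₀ = (ln z₁ − r·ln z₂)/(1 − r) = (1.7263 − 0.62316×4.0535)/0.37684 = -2.1221 → z₀ = 0.1198 m
V₃ = V₁ · ln(z₃/z₀)/ln(z₁/z₀) = 10.6 × 6.4084/3.8484 = 17.6513 m/s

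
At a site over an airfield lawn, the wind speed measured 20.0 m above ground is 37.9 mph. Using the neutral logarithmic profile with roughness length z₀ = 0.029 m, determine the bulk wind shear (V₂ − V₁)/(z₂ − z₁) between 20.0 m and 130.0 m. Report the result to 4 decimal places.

0.0987 mph/m

Log law: V₂ = V₁ · ln(z₂/z₀)/ln(z₁/z₀) = 37.9 × 8.4080/6.5362 = 48.7536 mph
ΔV/Δz = (48.7536 − 37.9)/(130.0 − 20.0) = 10.8536/110.0000 = 0.09867 mph/m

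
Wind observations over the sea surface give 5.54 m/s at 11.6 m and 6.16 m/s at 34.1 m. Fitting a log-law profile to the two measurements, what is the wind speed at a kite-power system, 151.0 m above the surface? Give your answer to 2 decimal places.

Log law: V ∝ ln(z/z₀). From the pair, with r = V₁/V₂ = 0.89935,
ln z₀ = (ln z₁ − r·ln z₂)/(1 − r) = (2.4510 − 0.89935×3.5293)/0.10065 = -7.1841 → z₀ = 0.0007586 m
V₃ = V₁ · ln(z₃/z₀)/ln(z₁/z₀) = 5.54 × 12.2013/9.6351 = 7.0156 m/s

7.02 m/s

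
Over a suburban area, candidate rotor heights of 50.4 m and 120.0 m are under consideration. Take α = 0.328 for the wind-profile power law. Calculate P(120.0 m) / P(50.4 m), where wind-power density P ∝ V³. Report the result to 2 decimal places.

Speed ratio: V_B/V_A = (z_B/z_A)^α = (120.0/50.4)^0.328 = (2.3810)^0.328 = 1.32915
Power-density ratio: P_B/P_A = (V_B/V_A)³ = (1.32915)³ = 2.34813

2.35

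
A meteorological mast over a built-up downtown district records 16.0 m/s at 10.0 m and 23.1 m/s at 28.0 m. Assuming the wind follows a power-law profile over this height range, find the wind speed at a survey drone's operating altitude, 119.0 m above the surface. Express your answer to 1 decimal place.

38.7 m/s

First find α: α = ln(V₂/V₁)/ln(z₂/z₁) = ln(23.1/16.0)/ln(28.0/10.0) = 0.36724/1.02962 = 0.3567
Extrapolate from 28.0 m to 119.0 m: V₃ = 23.1 × (119.0/28.0)^0.3567 = 23.1 × 1.6755 = 38.7031 m/s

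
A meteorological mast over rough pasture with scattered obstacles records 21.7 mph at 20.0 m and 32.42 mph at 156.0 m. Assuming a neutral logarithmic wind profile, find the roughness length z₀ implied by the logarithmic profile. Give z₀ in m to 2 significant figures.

Log law: V(z) ∝ ln(z/z₀). With r = V₁/V₂ = 21.7/32.42 = 0.66934,
r · ln(z₂/z₀) = ln(z₁/z₀) ⇒ ln z₀ = (ln z₁ − r·ln z₂)/(1 − r)
ln z₀ = (2.99573 − 0.66934×5.04986) / 0.33066 = -1.1623
z₀ = exp(-1.1623) = 0.3128 m

z₀ ≈ 0.31 m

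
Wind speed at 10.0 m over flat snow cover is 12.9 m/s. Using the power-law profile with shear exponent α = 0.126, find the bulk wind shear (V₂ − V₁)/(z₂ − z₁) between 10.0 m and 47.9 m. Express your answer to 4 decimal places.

0.0743 m/s/m

Power law: V₂ = V₁ · (z₂/z₁)^α = 12.9 × (4.7900)^0.126 = 15.7149 m/s
ΔV/Δz = (15.7149 − 12.9)/(47.9 − 10.0) = 2.8149/37.9000 = 0.07427 m/s/m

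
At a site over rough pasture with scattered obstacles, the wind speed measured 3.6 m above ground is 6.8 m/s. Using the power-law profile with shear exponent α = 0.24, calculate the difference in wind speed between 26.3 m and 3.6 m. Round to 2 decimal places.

Power law: V₂ = V₁ · (z₂/z₁)^α = 6.8 × (7.3056)^0.24 = 10.9594 m/s
ΔV = 10.9594 − 6.8 = 4.1594 m/s

4.16 m/s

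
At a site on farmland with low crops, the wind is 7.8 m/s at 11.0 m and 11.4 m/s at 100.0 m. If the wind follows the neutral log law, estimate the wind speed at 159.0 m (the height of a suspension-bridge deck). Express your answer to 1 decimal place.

Log law: V ∝ ln(z/z₀). From the pair, with r = V₁/V₂ = 0.68421,
ln z₀ = (ln z₁ − r·ln z₂)/(1 − r) = (2.3979 − 0.68421×4.6052)/0.31579 = -2.3845 → z₀ = 0.09213 m
V₃ = V₁ · ln(z₃/z₀)/ln(z₁/z₀) = 7.8 × 7.4534/4.7824 = 12.1563 m/s

12.2 m/s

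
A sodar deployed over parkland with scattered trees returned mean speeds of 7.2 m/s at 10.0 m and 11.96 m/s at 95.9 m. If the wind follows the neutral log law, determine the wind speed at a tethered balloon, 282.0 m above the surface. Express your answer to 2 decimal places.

Log law: V ∝ ln(z/z₀). From the pair, with r = V₁/V₂ = 0.60201,
ln z₀ = (ln z₁ − r·ln z₂)/(1 − r) = (2.3026 − 0.60201×4.5633)/0.39799 = -1.1170 → z₀ = 0.3273 m
V₃ = V₁ · ln(z₃/z₀)/ln(z₁/z₀) = 7.2 × 6.7589/3.4196 = 14.2310 m/s

14.23 m/s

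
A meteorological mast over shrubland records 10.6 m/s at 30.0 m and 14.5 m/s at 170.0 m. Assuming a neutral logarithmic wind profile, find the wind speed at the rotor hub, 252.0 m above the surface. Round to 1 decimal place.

15.4 m/s

Log law: V ∝ ln(z/z₀). From the pair, with r = V₁/V₂ = 0.73103,
ln z₀ = (ln z₁ − r·ln z₂)/(1 − r) = (3.4012 − 0.73103×5.1358)/0.26897 = -1.3134 → z₀ = 0.2689 m
V₃ = V₁ · ln(z₃/z₀)/ln(z₁/z₀) = 10.6 × 6.8428/4.7146 = 15.3850 m/s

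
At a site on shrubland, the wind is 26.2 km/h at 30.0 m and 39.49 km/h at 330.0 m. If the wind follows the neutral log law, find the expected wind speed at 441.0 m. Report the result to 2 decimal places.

Log law: V ∝ ln(z/z₀). From the pair, with r = V₁/V₂ = 0.66346,
ln z₀ = (ln z₁ − r·ln z₂)/(1 − r) = (3.4012 − 0.66346×5.7991)/0.33654 = -1.3260 → z₀ = 0.2655 m
V₃ = V₁ · ln(z₃/z₀)/ln(z₁/z₀) = 26.2 × 7.4151/4.7272 = 41.0970 km/h

41.10 km/h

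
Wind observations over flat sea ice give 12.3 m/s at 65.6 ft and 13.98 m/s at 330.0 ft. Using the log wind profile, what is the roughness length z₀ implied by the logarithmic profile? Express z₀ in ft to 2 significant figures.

Log law: V(z) ∝ ln(z/z₀). With r = V₁/V₂ = 12.3/13.98 = 0.87983,
r · ln(z₂/z₀) = ln(z₁/z₀) ⇒ ln z₀ = (ln z₁ − r·ln z₂)/(1 − r)
ln z₀ = (4.18358 − 0.87983×5.79909) / 0.12017 = -7.6443
z₀ = exp(-7.6443) = 0.0004788 ft

z₀ ≈ 0.00048 ft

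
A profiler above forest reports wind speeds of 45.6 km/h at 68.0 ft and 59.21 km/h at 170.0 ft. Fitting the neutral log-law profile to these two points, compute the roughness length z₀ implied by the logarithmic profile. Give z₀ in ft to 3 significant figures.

Log law: V(z) ∝ ln(z/z₀). With r = V₁/V₂ = 45.6/59.21 = 0.77014,
r · ln(z₂/z₀) = ln(z₁/z₀) ⇒ ln z₀ = (ln z₁ − r·ln z₂)/(1 − r)
ln z₀ = (4.21951 − 0.77014×5.13580) / 0.22986 = 1.1495
z₀ = exp(1.1495) = 3.157 ft

z₀ ≈ 3.16 ft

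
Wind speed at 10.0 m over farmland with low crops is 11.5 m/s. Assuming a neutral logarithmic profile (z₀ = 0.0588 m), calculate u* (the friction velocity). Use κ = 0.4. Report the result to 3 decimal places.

u* ≈ 0.896 m/s

Log law: V(z) = (u*/κ) · ln(z/z₀) ⇒ u* = κ · V / ln(z/z₀)
u* = 0.4 × 11.5 / ln(10.0/0.0588) = 0.4 × 11.5 / 5.1362
   = 4.6000 / 5.1362 = 0.8956 m/s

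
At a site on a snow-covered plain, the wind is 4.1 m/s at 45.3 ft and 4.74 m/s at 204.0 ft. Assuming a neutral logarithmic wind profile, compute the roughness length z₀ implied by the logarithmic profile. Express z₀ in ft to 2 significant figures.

Log law: V(z) ∝ ln(z/z₀). With r = V₁/V₂ = 4.1/4.74 = 0.86498,
r · ln(z₂/z₀) = ln(z₁/z₀) ⇒ ln z₀ = (ln z₁ − r·ln z₂)/(1 − r)
ln z₀ = (3.81331 − 0.86498×5.31812) / 0.13502 = -5.8269
z₀ = exp(-5.8269) = 0.002947 ft

z₀ ≈ 0.0029 ft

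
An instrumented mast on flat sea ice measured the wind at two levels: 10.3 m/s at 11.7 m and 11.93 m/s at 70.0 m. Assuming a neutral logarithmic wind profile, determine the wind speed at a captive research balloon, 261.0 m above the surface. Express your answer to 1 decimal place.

13.1 m/s

Log law: V ∝ ln(z/z₀). From the pair, with r = V₁/V₂ = 0.86337,
ln z₀ = (ln z₁ − r·ln z₂)/(1 − r) = (2.4596 − 0.86337×4.2485)/0.13663 = -8.8445 → z₀ = 0.0001442 m
V₃ = V₁ · ln(z₃/z₀)/ln(z₁/z₀) = 10.3 × 14.4091/11.3041 = 13.1291 m/s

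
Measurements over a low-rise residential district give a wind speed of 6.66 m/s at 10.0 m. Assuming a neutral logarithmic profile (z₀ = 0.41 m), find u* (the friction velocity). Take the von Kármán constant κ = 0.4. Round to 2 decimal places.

u* ≈ 0.83 m/s

Log law: V(z) = (u*/κ) · ln(z/z₀) ⇒ u* = κ · V / ln(z/z₀)
u* = 0.4 × 6.66 / ln(10.0/0.41) = 0.4 × 6.66 / 3.1942
   = 2.6640 / 3.1942 = 0.8340 m/s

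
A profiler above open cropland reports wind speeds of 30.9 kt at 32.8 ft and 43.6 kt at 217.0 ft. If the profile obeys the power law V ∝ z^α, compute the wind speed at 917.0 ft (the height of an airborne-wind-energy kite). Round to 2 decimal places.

First find α: α = ln(V₂/V₁)/ln(z₂/z₁) = ln(43.6/30.9)/ln(217.0/32.8) = 0.34430/1.88947 = 0.1822
Extrapolate from 217.0 ft to 917.0 ft: V₃ = 43.6 × (917.0/217.0)^0.1822 = 43.6 × 1.3003 = 56.6944 kt

56.69 kt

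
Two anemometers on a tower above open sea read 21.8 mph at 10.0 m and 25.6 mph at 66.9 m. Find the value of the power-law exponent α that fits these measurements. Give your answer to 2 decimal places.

α ≈ 0.08

Power law: V₂/V₁ = (z₂/z₁)^α ⇒ α = ln(V₂/V₁) / ln(z₂/z₁)
α = ln(25.6/21.8) / ln(66.9/10.0) = ln(1.1743) / ln(6.6900)
  = 0.16068 / 1.90061 = 0.08454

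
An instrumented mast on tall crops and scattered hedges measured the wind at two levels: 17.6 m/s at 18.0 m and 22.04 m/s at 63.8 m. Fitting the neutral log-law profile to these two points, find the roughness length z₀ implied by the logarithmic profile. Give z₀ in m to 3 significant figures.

z₀ ≈ 0.119 m

Log law: V(z) ∝ ln(z/z₀). With r = V₁/V₂ = 17.6/22.04 = 0.79855,
r · ln(z₂/z₀) = ln(z₁/z₀) ⇒ ln z₀ = (ln z₁ − r·ln z₂)/(1 − r)
ln z₀ = (2.89037 − 0.79855×4.15575) / 0.20145 = -2.1256
z₀ = exp(-2.1256) = 0.1194 m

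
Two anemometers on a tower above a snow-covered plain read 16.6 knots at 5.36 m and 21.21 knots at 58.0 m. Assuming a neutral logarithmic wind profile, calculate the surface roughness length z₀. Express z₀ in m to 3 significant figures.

z₀ ≈ 0.00101 m

Log law: V(z) ∝ ln(z/z₀). With r = V₁/V₂ = 16.6/21.21 = 0.78265,
r · ln(z₂/z₀) = ln(z₁/z₀) ⇒ ln z₀ = (ln z₁ − r·ln z₂)/(1 − r)
ln z₀ = (1.67896 − 0.78265×4.06044) / 0.21735 = -6.8964
z₀ = exp(-6.8964) = 0.001011 m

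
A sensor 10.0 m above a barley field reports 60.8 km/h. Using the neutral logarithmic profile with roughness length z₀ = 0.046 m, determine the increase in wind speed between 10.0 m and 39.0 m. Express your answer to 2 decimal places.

Log law: V₂ = V₁ · ln(z₂/z₀)/ln(z₁/z₀) = 60.8 × 6.7427/5.3817 = 76.1757 km/h
ΔV = 76.1757 − 60.8 = 15.3757 km/h

15.38 km/h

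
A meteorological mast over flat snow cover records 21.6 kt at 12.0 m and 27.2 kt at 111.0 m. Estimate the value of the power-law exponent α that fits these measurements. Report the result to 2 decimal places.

Power law: V₂/V₁ = (z₂/z₁)^α ⇒ α = ln(V₂/V₁) / ln(z₂/z₁)
α = ln(27.2/21.6) / ln(111.0/12.0) = ln(1.2593) / ln(9.2500)
  = 0.23052 / 2.22462 = 0.10362

α ≈ 0.10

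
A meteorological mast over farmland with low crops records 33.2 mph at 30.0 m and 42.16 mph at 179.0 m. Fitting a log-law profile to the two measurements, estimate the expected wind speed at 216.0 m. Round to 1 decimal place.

43.1 mph

Log law: V ∝ ln(z/z₀). From the pair, with r = V₁/V₂ = 0.78748,
ln z₀ = (ln z₁ − r·ln z₂)/(1 − r) = (3.4012 − 0.78748×5.1874)/0.21252 = -3.2173 → z₀ = 0.04006 m
V₃ = V₁ · ln(z₃/z₀)/ln(z₁/z₀) = 33.2 × 8.5925/6.6185 = 43.1025 mph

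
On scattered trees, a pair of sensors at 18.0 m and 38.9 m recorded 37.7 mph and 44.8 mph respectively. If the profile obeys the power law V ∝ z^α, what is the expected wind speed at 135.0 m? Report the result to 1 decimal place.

First find α: α = ln(V₂/V₁)/ln(z₂/z₁) = ln(44.8/37.7)/ln(38.9/18.0) = 0.17255/0.77062 = 0.2239
Extrapolate from 38.9 m to 135.0 m: V₃ = 44.8 × (135.0/38.9)^0.2239 = 44.8 × 1.3213 = 59.1935 mph

59.2 mph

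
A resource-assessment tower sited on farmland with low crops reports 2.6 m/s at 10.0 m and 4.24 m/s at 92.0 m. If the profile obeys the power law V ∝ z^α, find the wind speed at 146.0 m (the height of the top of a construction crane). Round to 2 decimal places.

4.69 m/s

First find α: α = ln(V₂/V₁)/ln(z₂/z₁) = ln(4.24/2.6)/ln(92.0/10.0) = 0.48905/2.21920 = 0.2204
Extrapolate from 92.0 m to 146.0 m: V₃ = 4.24 × (146.0/92.0)^0.2204 = 4.24 × 1.1071 = 4.6942 m/s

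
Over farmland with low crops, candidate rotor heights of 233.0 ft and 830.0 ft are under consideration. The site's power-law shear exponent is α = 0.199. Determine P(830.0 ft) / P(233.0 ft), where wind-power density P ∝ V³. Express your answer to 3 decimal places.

Speed ratio: V_B/V_A = (z_B/z_A)^α = (830.0/233.0)^0.199 = (3.5622)^0.199 = 1.28763
Power-density ratio: P_B/P_A = (V_B/V_A)³ = (1.28763)³ = 2.13490

2.135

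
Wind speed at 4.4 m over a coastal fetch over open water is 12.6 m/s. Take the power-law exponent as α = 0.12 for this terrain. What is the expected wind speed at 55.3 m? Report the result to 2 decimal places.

17.07 m/s

Power-law profile: V₂ = V₁ · (z₂/z₁)^α
V₂ = 12.6 × (55.3/4.4)^0.12 = 12.6 × (12.5682)^0.12
    = 12.6 × 1.3549 = 17.0720 m/s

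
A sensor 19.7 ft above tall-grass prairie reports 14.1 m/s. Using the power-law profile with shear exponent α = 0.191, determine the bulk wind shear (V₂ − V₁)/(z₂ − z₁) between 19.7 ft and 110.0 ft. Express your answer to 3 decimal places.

Power law: V₂ = V₁ · (z₂/z₁)^α = 14.1 × (5.5838)^0.191 = 19.5831 m/s
ΔV/Δz = (19.5831 − 14.1)/(110.0 − 19.7) = 5.4831/90.3000 = 0.06072 m/s/ft

0.061 m/s/ft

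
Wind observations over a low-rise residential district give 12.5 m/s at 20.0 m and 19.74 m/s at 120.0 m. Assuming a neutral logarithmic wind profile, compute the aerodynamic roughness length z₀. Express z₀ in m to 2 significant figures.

z₀ ≈ 0.91 m

Log law: V(z) ∝ ln(z/z₀). With r = V₁/V₂ = 12.5/19.74 = 0.63323,
r · ln(z₂/z₀) = ln(z₁/z₀) ⇒ ln z₀ = (ln z₁ − r·ln z₂)/(1 − r)
ln z₀ = (2.99573 − 0.63323×4.78749) / 0.36677 = -0.0978
z₀ = exp(-0.0978) = 0.9069 m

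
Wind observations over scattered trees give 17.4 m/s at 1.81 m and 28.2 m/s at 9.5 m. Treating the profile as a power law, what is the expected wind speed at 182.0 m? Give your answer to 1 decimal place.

66.6 m/s

First find α: α = ln(V₂/V₁)/ln(z₂/z₁) = ln(28.2/17.4)/ln(9.5/1.81) = 0.48285/1.65796 = 0.2912
Extrapolate from 9.5 m to 182.0 m: V₃ = 28.2 × (182.0/9.5)^0.2912 = 28.2 × 2.3630 = 66.6361 m/s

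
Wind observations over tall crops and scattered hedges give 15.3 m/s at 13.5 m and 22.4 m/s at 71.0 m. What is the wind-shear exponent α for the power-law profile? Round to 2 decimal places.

Power law: V₂/V₁ = (z₂/z₁)^α ⇒ α = ln(V₂/V₁) / ln(z₂/z₁)
α = ln(22.4/15.3) / ln(71.0/13.5) = ln(1.4641) / ln(5.2593)
  = 0.38121 / 1.65999 = 0.22964

α ≈ 0.23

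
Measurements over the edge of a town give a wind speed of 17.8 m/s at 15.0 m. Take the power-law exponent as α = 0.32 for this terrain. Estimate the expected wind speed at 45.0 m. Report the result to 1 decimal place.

25.3 m/s

Power-law profile: V₂ = V₁ · (z₂/z₁)^α
V₂ = 17.8 × (45.0/15.0)^0.32 = 17.8 × (3.0000)^0.32
    = 17.8 × 1.4213 = 25.2987 m/s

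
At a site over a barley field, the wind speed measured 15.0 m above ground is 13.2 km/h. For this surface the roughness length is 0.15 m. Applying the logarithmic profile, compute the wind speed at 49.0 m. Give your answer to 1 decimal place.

16.6 km/h

Log law: V(z) ∝ ln(z/z₀), so V₂/V₁ = ln(z₂/z₀) / ln(z₁/z₀).
ln(49.0/0.15) = 5.7889, ln(15.0/0.15) = 4.6052
V₂ = 13.2 × 5.7889/4.6052 = 13.2 × 1.2571 = 16.5931 km/h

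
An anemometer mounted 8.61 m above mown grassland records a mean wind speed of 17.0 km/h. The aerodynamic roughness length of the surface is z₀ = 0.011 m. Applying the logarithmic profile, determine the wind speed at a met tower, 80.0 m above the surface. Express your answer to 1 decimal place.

Log law: V(z) ∝ ln(z/z₀), so V₂/V₁ = ln(z₂/z₀) / ln(z₁/z₀).
ln(80.0/0.011) = 8.8919, ln(8.61/0.011) = 6.6628
V₂ = 17.0 × 8.8919/6.6628 = 17.0 × 1.3346 = 22.6875 km/h

22.7 km/h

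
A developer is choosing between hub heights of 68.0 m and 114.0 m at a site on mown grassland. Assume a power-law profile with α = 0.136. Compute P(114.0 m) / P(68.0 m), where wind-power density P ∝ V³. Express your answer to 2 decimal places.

Speed ratio: V_B/V_A = (z_B/z_A)^α = (114.0/68.0)^0.136 = (1.6765)^0.136 = 1.07280
Power-density ratio: P_B/P_A = (V_B/V_A)³ = (1.07280)³ = 1.23468

1.23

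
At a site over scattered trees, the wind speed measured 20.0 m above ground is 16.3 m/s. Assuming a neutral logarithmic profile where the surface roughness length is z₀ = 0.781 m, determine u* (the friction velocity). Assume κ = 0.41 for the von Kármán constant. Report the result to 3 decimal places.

u* ≈ 2.061 m/s

Log law: V(z) = (u*/κ) · ln(z/z₀) ⇒ u* = κ · V / ln(z/z₀)
u* = 0.41 × 16.3 / ln(20.0/0.781) = 0.41 × 16.3 / 3.2429
   = 6.6830 / 3.2429 = 2.0608 m/s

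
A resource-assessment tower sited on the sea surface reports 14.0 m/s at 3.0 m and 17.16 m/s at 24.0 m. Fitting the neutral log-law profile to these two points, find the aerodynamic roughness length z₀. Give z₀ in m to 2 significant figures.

Log law: V(z) ∝ ln(z/z₀). With r = V₁/V₂ = 14.0/17.16 = 0.81585,
r · ln(z₂/z₀) = ln(z₁/z₀) ⇒ ln z₀ = (ln z₁ − r·ln z₂)/(1 − r)
ln z₀ = (1.09861 − 0.81585×3.17805) / 0.18415 = -8.1141
z₀ = exp(-8.1141) = 0.0002993 m

z₀ ≈ 0.00030 m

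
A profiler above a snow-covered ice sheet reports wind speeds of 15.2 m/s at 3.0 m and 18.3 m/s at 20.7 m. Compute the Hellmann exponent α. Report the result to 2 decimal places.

Power law: V₂/V₁ = (z₂/z₁)^α ⇒ α = ln(V₂/V₁) / ln(z₂/z₁)
α = ln(18.3/15.2) / ln(20.7/3.0) = ln(1.2039) / ln(6.9000)
  = 0.18561 / 1.93152 = 0.09609

α ≈ 0.10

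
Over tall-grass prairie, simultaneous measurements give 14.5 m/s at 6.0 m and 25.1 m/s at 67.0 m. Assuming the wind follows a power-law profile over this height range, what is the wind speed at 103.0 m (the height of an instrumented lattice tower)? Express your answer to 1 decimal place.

27.7 m/s

First find α: α = ln(V₂/V₁)/ln(z₂/z₁) = ln(25.1/14.5)/ln(67.0/6.0) = 0.54872/2.41293 = 0.2274
Extrapolate from 67.0 m to 103.0 m: V₃ = 25.1 × (103.0/67.0)^0.2274 = 25.1 × 1.1027 = 27.6787 m/s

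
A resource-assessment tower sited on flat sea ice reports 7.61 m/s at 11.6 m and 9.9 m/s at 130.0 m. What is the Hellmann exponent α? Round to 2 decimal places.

Power law: V₂/V₁ = (z₂/z₁)^α ⇒ α = ln(V₂/V₁) / ln(z₂/z₁)
α = ln(9.9/7.61) / ln(130.0/11.6) = ln(1.3009) / ln(11.2069)
  = 0.26307 / 2.41653 = 0.10886

α ≈ 0.11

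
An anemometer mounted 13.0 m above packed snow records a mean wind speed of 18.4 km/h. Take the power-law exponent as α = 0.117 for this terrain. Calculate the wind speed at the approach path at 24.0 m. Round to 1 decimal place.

19.8 km/h

Power-law profile: V₂ = V₁ · (z₂/z₁)^α
V₂ = 18.4 × (24.0/13.0)^0.117 = 18.4 × (1.8462)^0.117
    = 18.4 × 1.0744 = 19.7684 km/h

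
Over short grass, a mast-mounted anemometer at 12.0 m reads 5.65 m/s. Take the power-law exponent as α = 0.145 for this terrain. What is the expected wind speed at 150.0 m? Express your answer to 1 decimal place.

Power-law profile: V₂ = V₁ · (z₂/z₁)^α
V₂ = 5.65 × (150.0/12.0)^0.145 = 5.65 × (12.5000)^0.145
    = 5.65 × 1.4423 = 8.1489 m/s

8.1 m/s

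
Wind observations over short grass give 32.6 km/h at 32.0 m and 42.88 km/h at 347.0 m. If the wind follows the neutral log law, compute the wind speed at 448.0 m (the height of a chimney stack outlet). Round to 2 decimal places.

43.98 km/h

Log law: V ∝ ln(z/z₀). From the pair, with r = V₁/V₂ = 0.76026,
ln z₀ = (ln z₁ − r·ln z₂)/(1 − r) = (3.4657 − 0.76026×5.8493)/0.23974 = -4.0931 → z₀ = 0.01669 m
V₃ = V₁ · ln(z₃/z₀)/ln(z₁/z₀) = 32.6 × 10.1979/7.5589 = 43.9818 km/h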